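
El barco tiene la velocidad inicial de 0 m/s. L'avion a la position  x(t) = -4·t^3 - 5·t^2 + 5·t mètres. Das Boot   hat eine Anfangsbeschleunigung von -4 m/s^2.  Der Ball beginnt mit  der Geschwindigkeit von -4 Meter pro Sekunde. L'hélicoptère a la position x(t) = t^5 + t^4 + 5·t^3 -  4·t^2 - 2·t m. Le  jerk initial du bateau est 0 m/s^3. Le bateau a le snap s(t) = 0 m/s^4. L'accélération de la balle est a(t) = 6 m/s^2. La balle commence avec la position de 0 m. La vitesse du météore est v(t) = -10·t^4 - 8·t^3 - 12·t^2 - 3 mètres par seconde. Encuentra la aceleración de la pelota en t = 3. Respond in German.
Mit a(t) = 6 und Einsetzen von t = 3, finden wir a = 6.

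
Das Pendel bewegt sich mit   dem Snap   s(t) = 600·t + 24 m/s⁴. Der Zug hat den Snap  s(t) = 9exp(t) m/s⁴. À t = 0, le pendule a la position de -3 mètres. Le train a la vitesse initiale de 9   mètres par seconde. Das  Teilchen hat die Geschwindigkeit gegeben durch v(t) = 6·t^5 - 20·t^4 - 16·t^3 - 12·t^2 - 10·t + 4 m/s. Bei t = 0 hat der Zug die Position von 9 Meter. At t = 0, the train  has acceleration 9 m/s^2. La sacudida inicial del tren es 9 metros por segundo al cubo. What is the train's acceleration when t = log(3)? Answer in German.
Wir müssen unsere Gleichung für den Snap s(t) = 9·exp(t) 2-mal integrieren. Die Stammfunktion von dem Snap ist der Ruck. Mit j(0) = 9 erhalten wir j(t) = 9·exp(t). Das Integral von dem Ruck ist die Beschleunigung. Mit a(0) = 9 erhalten wir a(t) = 9·exp(t). Mit a(t) = 9·exp(t) und Einsetzen von t = log(3), finden wir a = 27.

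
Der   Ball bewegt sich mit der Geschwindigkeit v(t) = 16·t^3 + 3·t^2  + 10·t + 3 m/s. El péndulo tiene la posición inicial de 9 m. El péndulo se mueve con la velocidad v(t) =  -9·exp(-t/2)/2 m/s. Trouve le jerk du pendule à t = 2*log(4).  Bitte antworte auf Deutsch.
Ausgehend von der Geschwindigkeit v(t) = -9·exp(-t/2)/2, nehmen wir 2 Ableitungen. Mit d/dt von v(t) finden wir a(t) = 9·exp(-t/2)/4. Mit d/dt von a(t) finden wir j(t) = -9·exp(-t/2)/8. Aus der Gleichung für den Ruck j(t) = -9·exp(-t/2)/8, setzen wir t = 2*log(4) ein und erhalten j = -9/32.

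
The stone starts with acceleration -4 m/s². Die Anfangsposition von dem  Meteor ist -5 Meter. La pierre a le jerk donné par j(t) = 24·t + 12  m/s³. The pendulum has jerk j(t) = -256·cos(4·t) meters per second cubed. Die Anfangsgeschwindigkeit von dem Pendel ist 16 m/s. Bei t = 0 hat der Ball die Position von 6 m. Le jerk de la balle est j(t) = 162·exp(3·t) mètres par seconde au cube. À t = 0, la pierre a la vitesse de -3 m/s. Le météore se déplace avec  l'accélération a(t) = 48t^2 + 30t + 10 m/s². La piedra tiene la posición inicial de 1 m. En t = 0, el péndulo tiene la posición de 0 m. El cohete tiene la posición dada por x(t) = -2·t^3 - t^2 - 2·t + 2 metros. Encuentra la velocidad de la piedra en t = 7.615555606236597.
Para resolver esto, necesitamos tomar 2 antiderivadas de nuestra ecuación de la sacudida j(t) = 24·t + 12. La antiderivada de la sacudida es la aceleración. Usando a(0) = -4, obtenemos a(t) = 12·t^2 + 12·t - 4. La integral de la aceleración es la velocidad. Usando v(0) = -3, obtenemos v(t) = 4·t^3 + 6·t^2 - 4·t - 3. De la ecuación de la velocidad v(t) = 4·t^3 + 6·t^2 - 4·t - 3, sustituimos t = 7.615555606236597 para obtener v = 2081.22588586819.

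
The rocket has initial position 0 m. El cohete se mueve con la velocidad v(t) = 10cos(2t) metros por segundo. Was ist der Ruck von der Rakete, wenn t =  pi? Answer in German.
Um dies zu lösen, müssen wir 2 Ableitungen unserer Gleichung für die Geschwindigkeit v(t) = 10·cos(2·t) nehmen. Mit d/dt von v(t) finden wir a(t) = -20·sin(2·t). Mit d/dt von a(t) finden wir j(t) = -40·cos(2·t). Mit j(t) = -40·cos(2·t) und Einsetzen von t = pi, finden wir j = -40.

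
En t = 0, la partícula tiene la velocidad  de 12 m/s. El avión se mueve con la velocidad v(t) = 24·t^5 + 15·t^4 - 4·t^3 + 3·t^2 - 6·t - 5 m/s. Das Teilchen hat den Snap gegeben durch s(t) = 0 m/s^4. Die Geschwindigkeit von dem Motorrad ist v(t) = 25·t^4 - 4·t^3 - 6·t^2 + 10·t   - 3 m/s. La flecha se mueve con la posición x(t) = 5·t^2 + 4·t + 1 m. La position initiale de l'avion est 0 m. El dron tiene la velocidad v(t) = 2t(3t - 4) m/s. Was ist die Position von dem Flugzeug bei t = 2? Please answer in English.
We need to integrate our velocity equation v(t) = 24·t^5 + 15·t^4 - 4·t^3 + 3·t^2 - 6·t - 5 1 time. Taking ∫v(t)dt and applying x(0) = 0, we find x(t) = 4·t^6 + 3·t^5 - t^4 + t^3 - 3·t^2 - 5·t. From the given position equation x(t) = 4·t^6 + 3·t^5 - t^4 + t^3 - 3·t^2 - 5·t, we substitute t = 2 to get x = 322.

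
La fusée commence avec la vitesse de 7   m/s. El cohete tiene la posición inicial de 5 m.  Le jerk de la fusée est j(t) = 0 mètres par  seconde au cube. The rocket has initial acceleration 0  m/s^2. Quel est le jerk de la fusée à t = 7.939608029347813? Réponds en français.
De l'équation du jerk j(t) = 0, nous substituons t = 7.939608029347813 pour obtenir j = 0.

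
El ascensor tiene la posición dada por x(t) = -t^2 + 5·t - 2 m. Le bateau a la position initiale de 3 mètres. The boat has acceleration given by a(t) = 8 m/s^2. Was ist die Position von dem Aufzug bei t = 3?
Mit x(t) = -t^2 + 5·t - 2 und Einsetzen von t = 3, finden wir x = 4.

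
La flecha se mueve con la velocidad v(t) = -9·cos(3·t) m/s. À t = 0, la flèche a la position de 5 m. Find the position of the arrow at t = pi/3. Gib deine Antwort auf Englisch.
We need to integrate our velocity equation v(t) = -9·cos(3·t) 1 time. Taking ∫v(t)dt and applying x(0) = 5, we find x(t) = 5 - 3·sin(3·t). We have position x(t) = 5 - 3·sin(3·t). Substituting t = pi/3: x(pi/3) = 5.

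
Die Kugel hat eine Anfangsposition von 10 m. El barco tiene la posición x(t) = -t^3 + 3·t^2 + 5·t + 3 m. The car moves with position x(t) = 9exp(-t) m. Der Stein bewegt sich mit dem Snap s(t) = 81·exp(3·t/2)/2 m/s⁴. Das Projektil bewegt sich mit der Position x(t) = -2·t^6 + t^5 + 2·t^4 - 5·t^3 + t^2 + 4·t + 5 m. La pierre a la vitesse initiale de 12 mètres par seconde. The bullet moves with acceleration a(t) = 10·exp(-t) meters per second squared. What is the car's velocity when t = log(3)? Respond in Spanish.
Debemos derivar nuestra ecuación de la posición x(t) = 9·exp(-t) 1 vez. La derivada de la posición da la velocidad: v(t) = -9·exp(-t). De la ecuación de la velocidad v(t) = -9·exp(-t), sustituimos t = log(3) para obtener v = -3.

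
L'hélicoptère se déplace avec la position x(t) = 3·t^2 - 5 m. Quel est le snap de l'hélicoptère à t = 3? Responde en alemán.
Wir müssen unsere Gleichung für die Position x(t) = 3·t^2 - 5 4-mal ableiten. Mit d/dt von x(t) finden wir v(t) = 6·t. Die Ableitung von der Geschwindigkeit ergibt die Beschleunigung: a(t) = 6. Durch Ableiten von der Beschleunigung erhalten wir den Ruck: j(t) = 0. Mit d/dt von j(t) finden wir s(t) = 0. Wir haben den Snap s(t) = 0. Durch Einsetzen von t = 3: s(3) = 0.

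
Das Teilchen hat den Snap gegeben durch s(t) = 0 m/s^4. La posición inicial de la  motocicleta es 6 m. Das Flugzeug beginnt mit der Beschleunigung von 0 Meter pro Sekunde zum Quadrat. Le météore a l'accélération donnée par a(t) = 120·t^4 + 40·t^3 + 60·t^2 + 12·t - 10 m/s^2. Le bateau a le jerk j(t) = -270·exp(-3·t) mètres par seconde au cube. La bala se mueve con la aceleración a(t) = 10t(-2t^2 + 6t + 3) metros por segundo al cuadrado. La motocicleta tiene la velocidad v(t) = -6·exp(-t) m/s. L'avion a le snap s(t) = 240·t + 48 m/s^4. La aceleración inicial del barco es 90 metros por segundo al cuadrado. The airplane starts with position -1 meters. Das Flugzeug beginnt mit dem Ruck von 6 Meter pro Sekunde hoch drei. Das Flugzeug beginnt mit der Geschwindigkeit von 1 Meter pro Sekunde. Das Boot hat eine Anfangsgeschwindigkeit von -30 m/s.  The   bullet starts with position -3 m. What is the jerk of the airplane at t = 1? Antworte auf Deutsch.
Wir müssen unsere Gleichung für den Snap s(t) = 240·t + 48 1-mal integrieren. Das Integral von dem Snap ist der Ruck. Mit j(0) = 6 erhalten wir j(t) = 120·t^2 + 48·t + 6. Mit j(t) = 120·t^2 + 48·t + 6 und Einsetzen von t = 1, finden wir j = 174.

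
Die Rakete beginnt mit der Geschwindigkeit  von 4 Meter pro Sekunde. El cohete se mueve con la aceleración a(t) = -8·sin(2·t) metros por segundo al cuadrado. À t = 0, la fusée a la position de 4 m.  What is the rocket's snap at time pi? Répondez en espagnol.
Para resolver esto, necesitamos tomar 2 derivadas de nuestra ecuación de la aceleración a(t) = -8·sin(2·t). Tomando d/dt de a(t), encontramos j(t) = -16·cos(2·t). La derivada de la sacudida da el snap: s(t) = 32·sin(2·t). De la ecuación del snap s(t) = 32·sin(2·t), sustituimos t = pi para obtener s = 0.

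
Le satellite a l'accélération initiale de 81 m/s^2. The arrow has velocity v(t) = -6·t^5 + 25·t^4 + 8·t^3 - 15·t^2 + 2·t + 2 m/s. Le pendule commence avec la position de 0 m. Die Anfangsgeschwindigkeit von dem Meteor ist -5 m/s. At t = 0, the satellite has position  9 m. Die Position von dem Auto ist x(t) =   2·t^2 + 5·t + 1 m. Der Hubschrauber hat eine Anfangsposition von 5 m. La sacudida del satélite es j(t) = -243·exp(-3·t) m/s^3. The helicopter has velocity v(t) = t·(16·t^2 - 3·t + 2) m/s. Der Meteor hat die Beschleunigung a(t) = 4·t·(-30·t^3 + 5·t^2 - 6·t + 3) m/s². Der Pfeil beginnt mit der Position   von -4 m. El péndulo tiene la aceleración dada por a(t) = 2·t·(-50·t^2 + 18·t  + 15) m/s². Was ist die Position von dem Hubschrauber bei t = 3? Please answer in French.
Pour résoudre ceci, nous devons prendre 1 primitive de notre équation de la vitesse v(t) = t·(16·t^2 - 3·t + 2). En intégrant la vitesse et en utilisant la condition initiale x(0) = 5, nous obtenons x(t) = 4·t^4 - t^3 + t^2 + 5. De l'équation de la position x(t) = 4·t^4 - t^3 + t^2 + 5, nous substituons t = 3 pour obtenir x = 311.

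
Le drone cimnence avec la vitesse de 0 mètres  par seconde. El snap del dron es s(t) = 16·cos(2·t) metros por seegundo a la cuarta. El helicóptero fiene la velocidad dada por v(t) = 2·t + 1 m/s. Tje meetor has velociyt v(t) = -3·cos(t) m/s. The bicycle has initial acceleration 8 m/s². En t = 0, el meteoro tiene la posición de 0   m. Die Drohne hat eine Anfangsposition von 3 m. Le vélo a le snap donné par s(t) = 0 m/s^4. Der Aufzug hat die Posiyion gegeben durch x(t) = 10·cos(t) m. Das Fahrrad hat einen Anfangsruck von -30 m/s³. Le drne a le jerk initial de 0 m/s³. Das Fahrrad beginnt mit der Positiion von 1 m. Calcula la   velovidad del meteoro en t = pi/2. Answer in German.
Aus der Gleichung für die Geschwindigkeit v(t) = -3·cos(t), setzen wir t = pi/2 ein und erhalten v = 0.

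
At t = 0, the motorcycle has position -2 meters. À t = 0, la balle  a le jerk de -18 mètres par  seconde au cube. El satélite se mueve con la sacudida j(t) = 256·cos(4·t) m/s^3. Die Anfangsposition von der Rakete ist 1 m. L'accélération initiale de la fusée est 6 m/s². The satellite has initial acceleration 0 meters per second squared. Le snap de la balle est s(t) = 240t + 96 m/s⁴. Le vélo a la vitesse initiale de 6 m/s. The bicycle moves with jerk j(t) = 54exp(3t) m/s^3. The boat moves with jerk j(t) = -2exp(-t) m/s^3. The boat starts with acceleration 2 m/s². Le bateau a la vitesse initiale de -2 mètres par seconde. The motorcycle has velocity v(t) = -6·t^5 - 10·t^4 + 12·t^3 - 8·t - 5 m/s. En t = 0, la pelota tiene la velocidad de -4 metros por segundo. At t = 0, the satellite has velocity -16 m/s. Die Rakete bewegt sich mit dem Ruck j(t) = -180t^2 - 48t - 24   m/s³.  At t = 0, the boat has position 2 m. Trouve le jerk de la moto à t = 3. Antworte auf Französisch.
Nous devons dériver notre équation de la vitesse v(t) = -6·t^5 - 10·t^4 + 12·t^3 - 8·t - 5 2 fois. La dérivée de la vitesse donne l'accélération: a(t) = -30·t^4 - 40·t^3 + 36·t^2 - 8. En dérivant l'accélération, nous obtenons le jerk: j(t) = -120·t^3 - 120·t^2 + 72·t. En utilisant j(t) = -120·t^3 - 120·t^2 + 72·t et en substituant t = 3, nous trouvons j = -4104.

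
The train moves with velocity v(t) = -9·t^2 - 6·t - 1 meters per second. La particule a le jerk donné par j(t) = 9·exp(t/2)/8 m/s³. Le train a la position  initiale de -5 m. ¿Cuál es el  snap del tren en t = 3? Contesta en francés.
Nous devons dériver notre équation de la vitesse v(t) = -9·t^2 - 6·t - 1 3 fois. La dérivée de la vitesse donne l'accélération: a(t) = -18·t - 6. La dérivée de l'accélération donne le jerk: j(t) = -18. En dérivant le jerk, nous obtenons le snap: s(t) = 0. Nous avons le snap s(t) = 0. En substituant t = 3: s(3) = 0.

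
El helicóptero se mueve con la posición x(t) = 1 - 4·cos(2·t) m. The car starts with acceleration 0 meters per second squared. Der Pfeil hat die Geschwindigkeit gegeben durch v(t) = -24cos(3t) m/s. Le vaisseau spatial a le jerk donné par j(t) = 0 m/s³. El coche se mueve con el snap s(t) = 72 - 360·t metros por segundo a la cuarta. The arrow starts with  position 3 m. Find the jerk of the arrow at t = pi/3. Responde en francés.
Nous devons dériver notre équation de la vitesse v(t) = -24·cos(3·t) 2 fois. En prenant d/dt de v(t), nous trouvons a(t) = 72·sin(3·t). En prenant d/dt de a(t), nous trouvons j(t) = 216·cos(3·t). En utilisant j(t) = 216·cos(3·t) et en substituant t = pi/3, nous trouvons j = -216.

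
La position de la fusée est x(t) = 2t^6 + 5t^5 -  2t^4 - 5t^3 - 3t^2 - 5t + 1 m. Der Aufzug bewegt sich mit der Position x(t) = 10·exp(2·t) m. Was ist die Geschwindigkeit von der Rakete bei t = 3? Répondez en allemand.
Wir müssen unsere Gleichung für die Position x(t) = 2·t^6 + 5·t^5 - 2·t^4 - 5·t^3 - 3·t^2 - 5·t + 1 1-mal ableiten. Mit d/dt von x(t) finden wir v(t) = 12·t^5 + 25·t^4 - 8·t^3 - 15·t^2 - 6·t - 5. Aus der Gleichung für die Geschwindigkeit v(t) = 12·t^5 + 25·t^4 - 8·t^3 - 15·t^2 - 6·t - 5, setzen wir t = 3 ein und erhalten v = 4567.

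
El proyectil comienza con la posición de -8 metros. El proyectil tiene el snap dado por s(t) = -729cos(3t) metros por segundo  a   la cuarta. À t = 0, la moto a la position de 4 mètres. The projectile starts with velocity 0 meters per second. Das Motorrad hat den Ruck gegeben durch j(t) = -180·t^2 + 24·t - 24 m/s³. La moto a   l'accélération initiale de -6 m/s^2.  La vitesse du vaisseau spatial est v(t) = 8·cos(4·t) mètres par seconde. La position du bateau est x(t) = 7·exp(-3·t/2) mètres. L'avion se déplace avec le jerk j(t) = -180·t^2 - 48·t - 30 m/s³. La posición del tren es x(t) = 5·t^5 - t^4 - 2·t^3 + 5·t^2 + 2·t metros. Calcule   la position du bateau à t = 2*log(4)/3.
En utilisant x(t) = 7·exp(-3·t/2) et en substituant t = 2*log(4)/3, nous trouvons x = 7/4.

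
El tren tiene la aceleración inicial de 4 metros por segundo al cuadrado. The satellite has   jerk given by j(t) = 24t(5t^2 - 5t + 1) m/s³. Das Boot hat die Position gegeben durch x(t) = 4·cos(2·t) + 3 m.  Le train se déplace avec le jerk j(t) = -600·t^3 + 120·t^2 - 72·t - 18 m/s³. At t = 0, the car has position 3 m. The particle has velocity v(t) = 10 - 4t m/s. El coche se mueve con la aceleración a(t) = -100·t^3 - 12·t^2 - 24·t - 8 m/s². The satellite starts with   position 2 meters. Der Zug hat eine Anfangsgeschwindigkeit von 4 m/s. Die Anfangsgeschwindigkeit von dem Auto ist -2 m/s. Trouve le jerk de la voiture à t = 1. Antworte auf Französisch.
Pour résoudre ceci, nous devons prendre 1 dérivée de notre équation de l'accélération a(t) = -100·t^3 - 12·t^2 - 24·t - 8. En prenant d/dt de a(t), nous trouvons j(t) = -300·t^2 - 24·t - 24. De l'équation du jerk j(t) = -300·t^2 - 24·t - 24, nous substituons t = 1 pour obtenir j = -348.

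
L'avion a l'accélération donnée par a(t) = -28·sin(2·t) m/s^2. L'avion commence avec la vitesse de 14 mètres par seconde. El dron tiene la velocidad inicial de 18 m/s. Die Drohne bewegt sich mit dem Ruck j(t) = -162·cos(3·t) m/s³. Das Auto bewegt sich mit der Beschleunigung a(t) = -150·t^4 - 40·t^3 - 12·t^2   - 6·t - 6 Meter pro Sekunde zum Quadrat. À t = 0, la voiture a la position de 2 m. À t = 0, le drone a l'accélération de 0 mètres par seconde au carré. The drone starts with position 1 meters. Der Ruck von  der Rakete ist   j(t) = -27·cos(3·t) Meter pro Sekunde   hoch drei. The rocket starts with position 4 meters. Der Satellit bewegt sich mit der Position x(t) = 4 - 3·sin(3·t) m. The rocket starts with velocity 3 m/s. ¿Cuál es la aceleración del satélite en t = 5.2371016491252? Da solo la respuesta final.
La respuesta es -0.0902251765974502.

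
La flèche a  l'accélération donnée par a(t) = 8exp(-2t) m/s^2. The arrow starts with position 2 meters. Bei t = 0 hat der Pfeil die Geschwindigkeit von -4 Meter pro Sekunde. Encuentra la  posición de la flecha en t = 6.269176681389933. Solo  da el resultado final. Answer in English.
At t = 6.269176681389933, x = 0.00000717285940053618.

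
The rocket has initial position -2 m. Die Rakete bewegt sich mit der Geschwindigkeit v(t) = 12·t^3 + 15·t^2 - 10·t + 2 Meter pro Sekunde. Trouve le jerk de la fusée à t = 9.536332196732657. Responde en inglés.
To solve this, we need to take 2 derivatives of our velocity equation v(t) = 12·t^3 + 15·t^2 - 10·t + 2. Taking d/dt of v(t), we find a(t) = 36·t^2 + 30·t - 10. Taking d/dt of a(t), we find j(t) = 72·t + 30. Using j(t) = 72·t + 30 and substituting t = 9.536332196732657, we find j = 716.615918164751.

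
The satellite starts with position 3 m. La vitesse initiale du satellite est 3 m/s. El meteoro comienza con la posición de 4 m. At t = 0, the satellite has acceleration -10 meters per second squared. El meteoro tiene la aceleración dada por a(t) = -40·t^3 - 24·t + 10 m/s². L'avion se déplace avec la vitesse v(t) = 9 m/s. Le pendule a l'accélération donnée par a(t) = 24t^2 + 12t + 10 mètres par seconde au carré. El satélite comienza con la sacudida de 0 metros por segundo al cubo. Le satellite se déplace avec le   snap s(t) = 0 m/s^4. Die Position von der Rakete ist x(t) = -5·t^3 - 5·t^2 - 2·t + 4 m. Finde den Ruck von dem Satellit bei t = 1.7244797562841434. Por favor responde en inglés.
We need to integrate our snap equation s(t) = 0 1 time. Finding the integral of s(t) and using j(0) = 0: j(t) = 0. From the given jerk equation j(t) = 0, we substitute t = 1.7244797562841434 to get j = 0.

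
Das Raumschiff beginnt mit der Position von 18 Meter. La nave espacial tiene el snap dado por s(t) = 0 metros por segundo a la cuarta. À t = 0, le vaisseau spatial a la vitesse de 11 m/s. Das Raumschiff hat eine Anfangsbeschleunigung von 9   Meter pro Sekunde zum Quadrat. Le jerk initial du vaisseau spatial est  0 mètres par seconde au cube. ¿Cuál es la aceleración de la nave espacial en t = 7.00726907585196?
Partiendo del snap s(t) = 0, tomamos 2 integrales. Integrando el snap y usando la condición inicial j(0) = 0, obtenemos j(t) = 0. Integrando la sacudida y usando la condición inicial a(0) = 9, obtenemos a(t) = 9. Usando a(t) = 9 y sustituyendo t = 7.00726907585196, encontramos a = 9.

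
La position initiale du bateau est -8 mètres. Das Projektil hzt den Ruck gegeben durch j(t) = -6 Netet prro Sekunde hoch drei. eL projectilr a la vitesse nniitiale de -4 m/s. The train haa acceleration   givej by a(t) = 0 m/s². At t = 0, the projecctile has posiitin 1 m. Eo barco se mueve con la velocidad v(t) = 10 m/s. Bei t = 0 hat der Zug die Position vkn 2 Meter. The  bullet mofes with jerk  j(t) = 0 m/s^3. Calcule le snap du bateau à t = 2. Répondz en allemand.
Um dies zu lösen, müssen wir 3 Ableitungen unserer Gleichung für die Geschwindigkeit v(t) = 10 nehmen. Mit d/dt von v(t) finden wir a(t) = 0. Die Ableitung von der Beschleunigung ergibt den Ruck: j(t) = 0. Durch Ableiten von dem Ruck erhalten wir den Snap: s(t) = 0. Wir haben den Snap s(t) = 0. Durch Einsetzen von t = 2: s(2) = 0.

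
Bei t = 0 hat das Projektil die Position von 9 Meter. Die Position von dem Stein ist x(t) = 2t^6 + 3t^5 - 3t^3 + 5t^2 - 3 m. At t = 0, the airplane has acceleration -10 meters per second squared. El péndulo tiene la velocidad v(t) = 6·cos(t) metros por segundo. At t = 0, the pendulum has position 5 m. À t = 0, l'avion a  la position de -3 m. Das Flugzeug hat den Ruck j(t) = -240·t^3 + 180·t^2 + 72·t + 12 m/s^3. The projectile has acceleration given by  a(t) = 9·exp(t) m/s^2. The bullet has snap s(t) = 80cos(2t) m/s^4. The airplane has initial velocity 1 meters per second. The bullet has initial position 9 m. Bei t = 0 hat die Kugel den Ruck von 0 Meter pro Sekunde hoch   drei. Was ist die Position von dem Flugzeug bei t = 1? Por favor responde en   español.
Debemos encontrar la antiderivada de nuestra ecuación de la sacudida j(t) = -240·t^3 + 180·t^2 + 72·t + 12 3 veces. La antiderivada de la sacudida, con a(0) = -10, da la aceleración: a(t) = -60·t^4 + 60·t^3 + 36·t^2 + 12·t - 10. La integral de la aceleración es la velocidad. Usando v(0) = 1, obtenemos v(t) = -12·t^5 + 15·t^4 + 12·t^3 + 6·t^2 - 10·t + 1. Integrando la velocidad y usando la condición inicial x(0) = -3, obtenemos x(t) = -2·t^6 + 3·t^5 + 3·t^4 + 2·t^3 - 5·t^2 + t - 3. Tenemos la posición x(t) = -2·t^6 + 3·t^5 + 3·t^4 + 2·t^3 - 5·t^2 + t - 3. Sustituyendo t = 1: x(1) = -1.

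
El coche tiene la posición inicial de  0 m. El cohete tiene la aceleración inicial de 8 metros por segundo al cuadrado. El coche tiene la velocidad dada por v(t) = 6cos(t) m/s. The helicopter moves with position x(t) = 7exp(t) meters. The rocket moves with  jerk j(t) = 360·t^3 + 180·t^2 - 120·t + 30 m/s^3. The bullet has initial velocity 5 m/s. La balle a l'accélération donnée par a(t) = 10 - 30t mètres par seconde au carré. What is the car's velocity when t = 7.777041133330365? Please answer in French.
Nous avons la vitesse v(t) = 6·cos(t). En substituant t = 7.777041133330365: v(7.777041133330365) = 0.461187663160301.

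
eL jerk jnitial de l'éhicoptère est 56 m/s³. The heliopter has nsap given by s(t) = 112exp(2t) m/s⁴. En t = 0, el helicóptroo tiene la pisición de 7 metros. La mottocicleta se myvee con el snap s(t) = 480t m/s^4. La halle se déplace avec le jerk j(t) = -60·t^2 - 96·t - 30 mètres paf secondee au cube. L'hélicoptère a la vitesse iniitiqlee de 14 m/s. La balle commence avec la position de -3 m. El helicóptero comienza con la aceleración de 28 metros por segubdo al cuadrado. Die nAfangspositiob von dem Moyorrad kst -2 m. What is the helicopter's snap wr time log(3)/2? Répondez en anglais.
Using s(t) = 112·exp(2·t) and substituting t = log(3)/2, we find s = 336.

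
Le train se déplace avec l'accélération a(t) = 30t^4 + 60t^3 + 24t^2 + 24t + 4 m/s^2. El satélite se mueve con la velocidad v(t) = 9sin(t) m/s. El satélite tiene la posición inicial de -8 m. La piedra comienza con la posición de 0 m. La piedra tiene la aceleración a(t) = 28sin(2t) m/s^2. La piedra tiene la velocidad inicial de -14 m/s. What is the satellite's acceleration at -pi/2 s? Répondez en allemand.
Wir müssen unsere Gleichung für die Geschwindigkeit v(t) = 9·sin(t) 1-mal ableiten. Durch Ableiten von der Geschwindigkeit erhalten wir die Beschleunigung: a(t) = 9·cos(t). Wir haben die Beschleunigung a(t) = 9·cos(t). Durch Einsetzen von t = -pi/2: a(-pi/2) = 0.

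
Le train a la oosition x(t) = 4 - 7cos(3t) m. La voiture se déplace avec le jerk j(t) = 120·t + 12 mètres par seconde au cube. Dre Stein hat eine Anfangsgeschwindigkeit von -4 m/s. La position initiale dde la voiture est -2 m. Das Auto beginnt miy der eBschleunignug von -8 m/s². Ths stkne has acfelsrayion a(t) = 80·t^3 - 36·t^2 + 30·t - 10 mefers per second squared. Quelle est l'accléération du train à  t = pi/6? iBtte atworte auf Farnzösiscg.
Nous devons dériver notre équation de la position x(t) = 4 - 7·cos(3·t) 2 fois. La dérivée de la position donne la vitesse: v(t) = 21·sin(3·t). La dérivée de la vitesse donne l'accélération: a(t) = 63·cos(3·t). Nous avons l'accélération a(t) = 63·cos(3·t). En substituant t = pi/6: a(pi/6) = 0.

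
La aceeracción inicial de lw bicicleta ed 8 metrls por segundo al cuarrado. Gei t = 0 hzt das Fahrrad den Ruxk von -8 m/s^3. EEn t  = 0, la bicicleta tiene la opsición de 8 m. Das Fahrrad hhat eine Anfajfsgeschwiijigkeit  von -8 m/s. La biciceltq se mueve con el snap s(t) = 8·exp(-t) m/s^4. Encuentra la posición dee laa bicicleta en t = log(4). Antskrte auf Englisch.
To solve this, we need to take 4 integrals of our snap equation s(t) = 8·exp(-t). Integrating snap and using the initial condition j(0) = -8, we get j(t) = -8·exp(-t). The integral of jerk is acceleration. Using a(0) = 8, we get a(t) = 8·exp(-t). The integral of acceleration, with v(0) = -8, gives velocity: v(t) = -8·exp(-t). The integral of velocity, with x(0) = 8, gives position: x(t) = 8·exp(-t). Using x(t) = 8·exp(-t) and substituting t = log(4), we find x = 2.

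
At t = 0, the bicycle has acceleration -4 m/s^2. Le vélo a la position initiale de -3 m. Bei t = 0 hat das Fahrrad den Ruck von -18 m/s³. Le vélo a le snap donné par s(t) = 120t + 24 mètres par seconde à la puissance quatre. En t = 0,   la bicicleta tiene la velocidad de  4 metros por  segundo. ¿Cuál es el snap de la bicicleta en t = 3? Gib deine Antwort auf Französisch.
De l'équation du snap s(t) = 120·t + 24, nous substituons t = 3 pour obtenir s = 384.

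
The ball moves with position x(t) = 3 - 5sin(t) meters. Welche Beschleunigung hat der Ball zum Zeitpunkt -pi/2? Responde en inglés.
We must differentiate our position equation x(t) = 3 - 5·sin(t) 2 times. Differentiating position, we get velocity: v(t) = -5·cos(t). Differentiating velocity, we get acceleration: a(t) = 5·sin(t). We have acceleration a(t) = 5·sin(t). Substituting t = -pi/2: a(-pi/2) = -5.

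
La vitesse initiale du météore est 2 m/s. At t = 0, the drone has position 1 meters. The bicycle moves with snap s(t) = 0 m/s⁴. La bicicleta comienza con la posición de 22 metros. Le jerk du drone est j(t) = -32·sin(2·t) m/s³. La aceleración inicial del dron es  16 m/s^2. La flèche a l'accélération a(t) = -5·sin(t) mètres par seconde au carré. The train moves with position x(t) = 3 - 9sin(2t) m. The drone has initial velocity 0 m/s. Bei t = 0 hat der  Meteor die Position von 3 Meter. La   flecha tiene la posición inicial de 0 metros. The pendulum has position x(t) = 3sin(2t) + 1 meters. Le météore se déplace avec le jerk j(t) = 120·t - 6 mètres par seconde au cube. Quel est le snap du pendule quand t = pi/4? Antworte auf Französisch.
En partant de la position x(t) = 3·sin(2·t) + 1, nous prenons 4 dérivées. En dérivant la position, nous obtenons la vitesse: v(t) = 6·cos(2·t). La dérivée de la vitesse donne l'accélération: a(t) = -12·sin(2·t). En prenant d/dt de a(t), nous trouvons j(t) = -24·cos(2·t). La dérivée du jerk donne le snap: s(t) = 48·sin(2·t). Nous avons le snap s(t) = 48·sin(2·t). En substituant t = pi/4: s(pi/4) = 48.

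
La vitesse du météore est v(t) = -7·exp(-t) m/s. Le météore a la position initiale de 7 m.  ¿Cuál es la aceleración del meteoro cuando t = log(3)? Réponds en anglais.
To solve this, we need to take 1 derivative of our velocity equation v(t) = -7·exp(-t). The derivative of velocity gives acceleration: a(t) = 7·exp(-t). We have acceleration a(t) = 7·exp(-t). Substituting t = log(3): a(log(3)) = 7/3.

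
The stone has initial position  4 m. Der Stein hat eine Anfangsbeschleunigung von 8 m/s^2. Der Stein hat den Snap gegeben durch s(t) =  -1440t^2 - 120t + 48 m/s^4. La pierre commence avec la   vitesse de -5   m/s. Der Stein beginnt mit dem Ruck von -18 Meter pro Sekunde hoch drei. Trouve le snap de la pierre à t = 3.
Nous avons le snap s(t) = -1440·t^2 - 120·t + 48. En substituant t = 3: s(3) = -13272.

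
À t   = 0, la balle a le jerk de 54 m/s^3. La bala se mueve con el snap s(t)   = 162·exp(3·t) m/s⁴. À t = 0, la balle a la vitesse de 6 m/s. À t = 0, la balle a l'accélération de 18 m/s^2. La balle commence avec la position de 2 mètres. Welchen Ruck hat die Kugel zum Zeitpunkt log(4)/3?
Wir müssen die Stammfunktion unserer Gleichung für den Snap s(t) = 162·exp(3·t) 1-mal finden. Durch Integration von dem Snap und Verwendung der Anfangsbedingung j(0) = 54, erhalten wir j(t) = 54·exp(3·t). Mit j(t) = 54·exp(3·t) und Einsetzen von t = log(4)/3, finden wir j = 216.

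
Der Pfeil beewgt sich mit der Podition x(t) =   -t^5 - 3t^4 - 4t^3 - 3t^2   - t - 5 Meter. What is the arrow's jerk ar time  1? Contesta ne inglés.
We must differentiate our position equation x(t) = -t^5 - 3·t^4 - 4·t^3 - 3·t^2 - t - 5 3 times. The derivative of position gives velocity: v(t) = -5·t^4 - 12·t^3 - 12·t^2 - 6·t - 1. The derivative of velocity gives acceleration: a(t) = -20·t^3 - 36·t^2 - 24·t - 6. Taking d/dt of a(t), we find j(t) = -60·t^2 - 72·t - 24. Using j(t) = -60·t^2 - 72·t - 24 and substituting t = 1, we find j = -156.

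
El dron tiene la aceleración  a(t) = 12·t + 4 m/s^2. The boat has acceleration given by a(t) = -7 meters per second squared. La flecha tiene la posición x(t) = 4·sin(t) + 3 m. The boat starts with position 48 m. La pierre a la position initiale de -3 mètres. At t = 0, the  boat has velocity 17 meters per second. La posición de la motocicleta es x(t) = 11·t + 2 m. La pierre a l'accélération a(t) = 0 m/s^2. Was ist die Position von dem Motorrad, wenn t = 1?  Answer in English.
We have position x(t) = 11·t + 2. Substituting t = 1: x(1) = 13.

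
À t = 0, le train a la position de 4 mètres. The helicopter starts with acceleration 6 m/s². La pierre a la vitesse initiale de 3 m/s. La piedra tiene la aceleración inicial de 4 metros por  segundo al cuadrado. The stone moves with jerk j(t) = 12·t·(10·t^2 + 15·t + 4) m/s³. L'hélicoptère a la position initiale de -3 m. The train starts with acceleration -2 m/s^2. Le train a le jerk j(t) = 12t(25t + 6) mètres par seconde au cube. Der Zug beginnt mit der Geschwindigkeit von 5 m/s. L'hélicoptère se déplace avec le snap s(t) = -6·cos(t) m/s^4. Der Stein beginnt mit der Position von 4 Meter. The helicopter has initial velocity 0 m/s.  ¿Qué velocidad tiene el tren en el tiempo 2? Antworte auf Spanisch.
Necesitamos integrar nuestra ecuación de la sacudida j(t) = 12·t·(25·t + 6) 2 veces. La integral de la sacudida, con a(0) = -2, da la aceleración: a(t) = 100·t^3 + 36·t^2 - 2. La antiderivada de la aceleración, con v(0) = 5, da la velocidad: v(t) = 25·t^4 + 12·t^3 - 2·t + 5. Usando v(t) = 25·t^4 + 12·t^3 - 2·t + 5 y sustituyendo t = 2, encontramos v = 497.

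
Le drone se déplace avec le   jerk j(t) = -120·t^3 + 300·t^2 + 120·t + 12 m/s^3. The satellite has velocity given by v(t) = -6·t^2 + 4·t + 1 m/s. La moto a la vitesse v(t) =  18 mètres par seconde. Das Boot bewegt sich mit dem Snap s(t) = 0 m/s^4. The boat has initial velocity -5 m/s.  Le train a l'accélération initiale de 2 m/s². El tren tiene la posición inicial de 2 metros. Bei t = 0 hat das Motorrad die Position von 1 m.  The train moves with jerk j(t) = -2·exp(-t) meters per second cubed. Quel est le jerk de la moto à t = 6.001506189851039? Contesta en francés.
Nous devons dériver notre équation de la vitesse v(t) = 18 2 fois. En dérivant la vitesse, nous obtenons l'accélération: a(t) = 0. En prenant d/dt de a(t), nous trouvons j(t) = 0. En utilisant j(t) = 0 et en substituant t = 6.001506189851039, nous trouvons j = 0.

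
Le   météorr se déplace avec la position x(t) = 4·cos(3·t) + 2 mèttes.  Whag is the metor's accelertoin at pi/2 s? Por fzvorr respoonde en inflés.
Starting from position x(t) = 4·cos(3·t) + 2, we take 2 derivatives. Differentiating position, we get velocity: v(t) = -12·sin(3·t). Taking d/dt of v(t), we find a(t) = -36·cos(3·t). Using a(t) = -36·cos(3·t) and substituting t = pi/2, we find a = 0.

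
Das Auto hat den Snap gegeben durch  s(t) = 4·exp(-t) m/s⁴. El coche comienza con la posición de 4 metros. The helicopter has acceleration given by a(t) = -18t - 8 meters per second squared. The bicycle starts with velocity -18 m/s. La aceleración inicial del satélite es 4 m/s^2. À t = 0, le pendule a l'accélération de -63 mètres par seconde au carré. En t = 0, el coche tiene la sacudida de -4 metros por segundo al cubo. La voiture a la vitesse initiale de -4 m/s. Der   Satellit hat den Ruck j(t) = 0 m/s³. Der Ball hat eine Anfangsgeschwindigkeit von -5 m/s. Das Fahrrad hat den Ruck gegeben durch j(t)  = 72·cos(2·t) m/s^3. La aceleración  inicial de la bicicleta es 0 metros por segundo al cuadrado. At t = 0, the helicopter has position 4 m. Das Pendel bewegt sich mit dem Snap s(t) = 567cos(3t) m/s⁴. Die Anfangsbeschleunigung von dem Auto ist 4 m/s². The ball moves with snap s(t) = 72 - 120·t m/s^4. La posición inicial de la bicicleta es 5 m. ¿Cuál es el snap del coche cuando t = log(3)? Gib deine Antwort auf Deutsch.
Wir haben den Snap s(t) = 4·exp(-t). Durch Einsetzen von t = log(3): s(log(3)) = 4/3.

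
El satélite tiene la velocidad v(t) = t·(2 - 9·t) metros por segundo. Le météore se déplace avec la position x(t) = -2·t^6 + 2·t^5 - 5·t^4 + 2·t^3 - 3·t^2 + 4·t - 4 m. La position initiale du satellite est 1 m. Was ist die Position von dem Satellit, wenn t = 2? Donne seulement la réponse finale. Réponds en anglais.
The position at t = 2 is x = -19.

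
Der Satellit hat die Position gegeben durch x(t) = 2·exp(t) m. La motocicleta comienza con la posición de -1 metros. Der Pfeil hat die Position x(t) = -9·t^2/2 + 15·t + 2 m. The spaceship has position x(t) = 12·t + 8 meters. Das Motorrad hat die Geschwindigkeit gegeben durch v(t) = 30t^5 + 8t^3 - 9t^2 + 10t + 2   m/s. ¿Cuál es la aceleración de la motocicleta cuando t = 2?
Debemos derivar nuestra ecuación de la velocidad v(t) = 30·t^5 + 8·t^3 - 9·t^2 + 10·t + 2 1 vez. La derivada de la velocidad da la aceleración: a(t) = 150·t^4 + 24·t^2 - 18·t + 10. Usando a(t) = 150·t^4 + 24·t^2 - 18·t + 10 y sustituyendo t = 2, encontramos a = 2470.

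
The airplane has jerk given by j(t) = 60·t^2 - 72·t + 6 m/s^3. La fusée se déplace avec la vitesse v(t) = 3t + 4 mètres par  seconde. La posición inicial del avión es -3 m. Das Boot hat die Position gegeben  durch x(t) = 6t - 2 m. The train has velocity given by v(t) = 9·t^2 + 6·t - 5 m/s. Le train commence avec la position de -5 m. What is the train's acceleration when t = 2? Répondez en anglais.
To solve this, we need to take 1 derivative of our velocity equation v(t) = 9·t^2 + 6·t - 5. Differentiating velocity, we get acceleration: a(t) = 18·t + 6. Using a(t) = 18·t + 6 and substituting t = 2, we find a = 42.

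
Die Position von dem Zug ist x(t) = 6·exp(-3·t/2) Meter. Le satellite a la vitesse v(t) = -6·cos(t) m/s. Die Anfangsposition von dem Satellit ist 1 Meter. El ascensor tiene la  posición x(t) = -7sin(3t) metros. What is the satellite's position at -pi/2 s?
To find the answer, we compute 1 antiderivative of v(t) = -6·cos(t). The integral of velocity, with x(0) = 1, gives position: x(t) = 1 - 6·sin(t). From the given position equation x(t) = 1 - 6·sin(t), we substitute t = -pi/2 to get x = 7.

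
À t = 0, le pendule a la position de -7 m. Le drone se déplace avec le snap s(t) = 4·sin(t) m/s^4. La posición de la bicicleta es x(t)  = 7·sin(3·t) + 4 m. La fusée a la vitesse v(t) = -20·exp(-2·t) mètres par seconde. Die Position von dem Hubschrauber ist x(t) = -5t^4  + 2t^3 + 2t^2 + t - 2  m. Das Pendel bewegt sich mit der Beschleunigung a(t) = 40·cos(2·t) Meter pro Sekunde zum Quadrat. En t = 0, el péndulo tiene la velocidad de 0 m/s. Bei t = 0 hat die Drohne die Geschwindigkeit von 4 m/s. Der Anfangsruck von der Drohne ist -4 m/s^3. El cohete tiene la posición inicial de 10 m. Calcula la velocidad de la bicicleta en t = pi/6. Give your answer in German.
Um dies zu lösen, müssen wir 1 Ableitung unserer Gleichung für die Position x(t) = 7·sin(3·t) + 4 nehmen. Die Ableitung von der Position ergibt die Geschwindigkeit: v(t) = 21·cos(3·t). Mit v(t) = 21·cos(3·t) und Einsetzen von t = pi/6, finden wir v = 0.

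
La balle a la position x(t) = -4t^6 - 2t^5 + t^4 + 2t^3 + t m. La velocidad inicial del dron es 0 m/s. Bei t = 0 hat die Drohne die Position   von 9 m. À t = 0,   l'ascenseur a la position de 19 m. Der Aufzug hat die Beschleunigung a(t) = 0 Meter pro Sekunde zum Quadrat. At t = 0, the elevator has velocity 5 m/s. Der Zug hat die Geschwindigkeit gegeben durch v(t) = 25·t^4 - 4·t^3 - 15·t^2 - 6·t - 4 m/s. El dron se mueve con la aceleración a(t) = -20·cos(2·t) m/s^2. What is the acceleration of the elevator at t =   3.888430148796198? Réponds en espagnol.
De la ecuación de la aceleración a(t) = 0, sustituimos t = 3.888430148796198 para obtener a = 0.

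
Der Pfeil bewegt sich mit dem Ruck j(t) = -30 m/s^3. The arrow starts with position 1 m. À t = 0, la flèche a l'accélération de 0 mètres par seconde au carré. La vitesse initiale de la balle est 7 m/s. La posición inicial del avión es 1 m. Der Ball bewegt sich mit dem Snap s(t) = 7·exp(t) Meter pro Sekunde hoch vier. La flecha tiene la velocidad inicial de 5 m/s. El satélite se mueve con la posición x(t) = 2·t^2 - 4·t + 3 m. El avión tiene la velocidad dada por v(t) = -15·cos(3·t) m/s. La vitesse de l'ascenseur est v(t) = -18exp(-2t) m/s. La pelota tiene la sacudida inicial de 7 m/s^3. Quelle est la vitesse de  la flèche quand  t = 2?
Nous devons intégrer notre équation du jerk j(t) = -30 2 fois. L'intégrale du jerk, avec a(0) = 0, donne l'accélération: a(t) = -30·t. En intégrant l'accélération et en utilisant la condition initiale v(0) = 5, nous obtenons v(t) = 5 - 15·t^2. Nous avons la vitesse v(t) = 5 - 15·t^2. En substituant t = 2: v(2) = -55.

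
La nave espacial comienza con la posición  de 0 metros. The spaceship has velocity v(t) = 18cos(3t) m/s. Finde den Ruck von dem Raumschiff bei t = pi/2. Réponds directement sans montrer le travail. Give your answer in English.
At t = pi/2, j = 0.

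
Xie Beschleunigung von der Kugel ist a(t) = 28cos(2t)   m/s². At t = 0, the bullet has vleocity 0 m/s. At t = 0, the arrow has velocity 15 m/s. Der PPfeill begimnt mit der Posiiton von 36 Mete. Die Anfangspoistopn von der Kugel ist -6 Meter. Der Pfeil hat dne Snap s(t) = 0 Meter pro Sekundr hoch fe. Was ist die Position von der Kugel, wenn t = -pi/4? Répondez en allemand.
Ausgehend von der Beschleunigung a(t) = 28·cos(2·t), nehmen wir 2 Stammfunktionen. Das Integral von der Beschleunigung ist die Geschwindigkeit. Mit v(0) = 0 erhalten wir v(t) = 14·sin(2·t). Mit ∫v(t)dt und Anwendung von x(0) = -6, finden wir x(t) = 1 - 7·cos(2·t). Wir haben die Position x(t) = 1 - 7·cos(2·t). Durch Einsetzen von t = -pi/4: x(-pi/4) = 1.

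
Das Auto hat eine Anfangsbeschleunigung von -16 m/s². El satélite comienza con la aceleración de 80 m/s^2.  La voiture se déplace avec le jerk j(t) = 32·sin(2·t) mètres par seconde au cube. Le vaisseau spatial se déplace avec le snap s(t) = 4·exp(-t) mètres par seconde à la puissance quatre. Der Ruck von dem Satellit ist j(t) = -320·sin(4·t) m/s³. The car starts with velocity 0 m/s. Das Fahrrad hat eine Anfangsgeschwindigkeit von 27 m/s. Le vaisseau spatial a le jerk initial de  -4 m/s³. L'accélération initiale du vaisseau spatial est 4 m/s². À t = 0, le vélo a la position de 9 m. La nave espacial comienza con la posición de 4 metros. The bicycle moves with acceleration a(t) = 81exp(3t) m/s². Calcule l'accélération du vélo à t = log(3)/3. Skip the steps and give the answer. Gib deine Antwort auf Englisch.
The acceleration at t = log(3)/3 is a = 243.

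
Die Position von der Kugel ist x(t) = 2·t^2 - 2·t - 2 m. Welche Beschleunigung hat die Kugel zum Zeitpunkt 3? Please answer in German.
Wir müssen unsere Gleichung für die Position x(t) = 2·t^2 - 2·t - 2 2-mal ableiten. Die Ableitung von der Position ergibt die Geschwindigkeit: v(t) = 4·t - 2. Durch Ableiten von der Geschwindigkeit erhalten wir die Beschleunigung: a(t) = 4. Aus der Gleichung für die Beschleunigung a(t) = 4, setzen wir t = 3 ein und erhalten a = 4.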